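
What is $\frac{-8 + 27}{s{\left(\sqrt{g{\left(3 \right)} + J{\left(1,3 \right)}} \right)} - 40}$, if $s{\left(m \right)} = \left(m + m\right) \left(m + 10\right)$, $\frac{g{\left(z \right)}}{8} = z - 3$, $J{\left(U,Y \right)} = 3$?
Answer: $\frac{323}{22} + \frac{95 \sqrt{3}}{11} \approx 29.64$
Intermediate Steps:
$g{\left(z \right)} = -24 + 8 z$ ($g{\left(z \right)} = 8 \left(z - 3\right) = 8 \left(-3 + z\right) = -24 + 8 z$)
$s{\left(m \right)} = 2 m \left(10 + m\right)$
$\frac{-8 + 27}{s{\left(\sqrt{g{\left(3 \right)} + J{\left(1,3 \right)}} \right)} - 40} = \frac{-8 + 27}{2 \sqrt{\left(-24 + 8 \cdot 3\right) + 3} \left(10 + \sqrt{\left(-24 + 8 \cdot 3\right) + 3}\right) - 40} = \frac{1}{2 \sqrt{\left(-24 + 24\right) + 3} \left(10 + \sqrt{\left(-24 + 24\right) + 3}\right) - 40} \cdot 19 = \frac{1}{2 \sqrt{0 + 3} \left(10 + \sqrt{0 + 3}\right) - 40} \cdot 19 = \frac{1}{2 \sqrt{3} \left(10 + \sqrt{3}\right) - 40} \cdot 19 = \frac{1}{-40 + 2 \sqrt{3} \left(10 + \sqrt{3}\right)} 19 = \frac{19}{-40 + 2 \sqrt{3} \left(10 + \sqrt{3}\right)}$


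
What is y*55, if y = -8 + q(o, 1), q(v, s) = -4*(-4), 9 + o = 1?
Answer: 440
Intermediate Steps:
o = -8 (o = -9 + 1 = -8)
q(v, s) = 16
y = 8 (y = -8 + 16 = 8)
y*55 = 8*55 = 440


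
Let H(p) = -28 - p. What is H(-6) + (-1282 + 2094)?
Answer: 790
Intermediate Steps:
H(-6) + (-1282 + 2094) = (-28 - 1*(-6)) + (-1282 + 2094) = (-28 + 6) + 812 = -22 + 812 = 790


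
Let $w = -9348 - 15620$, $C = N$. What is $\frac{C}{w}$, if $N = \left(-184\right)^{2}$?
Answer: $- \frac{4232}{3121} \approx -1.356$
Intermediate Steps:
$N = 33856$
$C = 33856$
$w = -24968$
$\frac{C}{w} = \frac{33856}{-24968} = 33856 \left(- \frac{1}{24968}\right) = - \frac{4232}{3121}$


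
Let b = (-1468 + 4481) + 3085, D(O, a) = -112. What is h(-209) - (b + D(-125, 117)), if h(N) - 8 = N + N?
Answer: -6396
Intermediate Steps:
h(N) = 8 + 2*N (h(N) = 8 + (N + N) = 8 + 2*N)
b = 6098 (b = 3013 + 3085 = 6098)
h(-209) - (b + D(-125, 117)) = (8 + 2*(-209)) - (6098 - 112) = (8 - 418) - 1*5986 = -410 - 5986 = -6396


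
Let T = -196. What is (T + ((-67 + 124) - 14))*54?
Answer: -8262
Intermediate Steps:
(T + ((-67 + 124) - 14))*54 = (-196 + ((-67 + 124) - 14))*54 = (-196 + (57 - 14))*54 = (-196 + 43)*54 = -153*54 = -8262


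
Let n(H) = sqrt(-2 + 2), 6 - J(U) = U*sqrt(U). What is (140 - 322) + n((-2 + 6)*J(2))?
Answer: -182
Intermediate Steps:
J(U) = 6 - U**(3/2) (J(U) = 6 - U*sqrt(U) = 6 - U**(3/2))
n(H) = 0 (n(H) = sqrt(0) = 0)
(140 - 322) + n((-2 + 6)*J(2)) = (140 - 322) + 0 = -182 + 0 = -182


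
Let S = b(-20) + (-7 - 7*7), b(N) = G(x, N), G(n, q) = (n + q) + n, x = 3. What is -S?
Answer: 70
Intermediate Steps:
G(n, q) = q + 2*n
b(N) = 6 + N (b(N) = N + 2*3 = N + 6 = 6 + N)
S = -70 (S = (6 - 20) + (-7 - 7*7) = -14 + (-7 - 49) = -14 - 56 = -70)
-S = -1*(-70) = 70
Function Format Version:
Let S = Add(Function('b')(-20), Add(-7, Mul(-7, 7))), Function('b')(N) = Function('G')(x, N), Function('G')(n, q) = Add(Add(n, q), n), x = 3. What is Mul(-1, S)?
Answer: 70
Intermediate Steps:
Function('G')(n, q) = Add(q, Mul(2, n))
Function('b')(N) = Add(6, N) (Function('b')(N) = Add(N, Mul(2, 3)) = Add(N, 6) = Add(6, N))
S = -70 (S = Add(Add(6, -20), Add(-7, Mul(-7, 7))) = Add(-14, Add(-7, -49)) = Add(-14, -56) = -70)
Mul(-1, S) = Mul(-1, -70) = 70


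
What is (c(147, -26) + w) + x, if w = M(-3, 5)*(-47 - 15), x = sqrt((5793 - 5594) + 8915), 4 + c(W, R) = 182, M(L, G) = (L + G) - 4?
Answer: 302 + 7*sqrt(186) ≈ 397.47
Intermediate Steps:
M(L, G) = -4 + G + L (M(L, G) = (G + L) - 4 = -4 + G + L)
c(W, R) = 178 (c(W, R) = -4 + 182 = 178)
x = 7*sqrt(186) (x = sqrt(199 + 8915) = sqrt(9114) = 7*sqrt(186) ≈ 95.467)
w = 124 (w = (-4 + 5 - 3)*(-47 - 15) = -2*(-62) = 124)
(c(147, -26) + w) + x = (178 + 124) + 7*sqrt(186) = 302 + 7*sqrt(186)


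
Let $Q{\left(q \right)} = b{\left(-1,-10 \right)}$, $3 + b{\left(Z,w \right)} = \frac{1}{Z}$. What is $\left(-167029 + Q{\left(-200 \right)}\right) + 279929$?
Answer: $112896$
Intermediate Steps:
$b{\left(Z,w \right)} = -3 + \frac{1}{Z}$
$Q{\left(q \right)} = -4$ ($Q{\left(q \right)} = -3 + \frac{1}{-1} = -3 - 1 = -4$)
$\left(-167029 + Q{\left(-200 \right)}\right) + 279929 = \left(-167029 - 4\right) + 279929 = -167033 + 279929 = 112896$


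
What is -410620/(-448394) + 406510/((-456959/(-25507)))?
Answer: 2324759009494580/102448836923 ≈ 22692.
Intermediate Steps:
-410620/(-448394) + 406510/((-456959/(-25507))) = -410620*(-1/448394) + 406510/((-456959*(-1/25507))) = 205310/224197 + 406510/(456959/25507) = 205310/224197 + 406510*(25507/456959) = 205310/224197 + 10368850570/456959 = 2324759009494580/102448836923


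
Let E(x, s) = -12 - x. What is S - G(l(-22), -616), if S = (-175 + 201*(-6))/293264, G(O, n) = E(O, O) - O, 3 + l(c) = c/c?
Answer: 2344731/293264 ≈ 7.9953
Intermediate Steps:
l(c) = -2 (l(c) = -3 + c/c = -3 + 1 = -2)
G(O, n) = -12 - 2*O (G(O, n) = (-12 - O) - O = -12 - 2*O)
S = -1381/293264 (S = (-175 - 1206)*(1/293264) = -1381*1/293264 = -1381/293264 ≈ -0.0047091)
S - G(l(-22), -616) = -1381/293264 - (-12 - 2*(-2)) = -1381/293264 - (-12 + 4) = -1381/293264 - 1*(-8) = -1381/293264 + 8 = 2344731/293264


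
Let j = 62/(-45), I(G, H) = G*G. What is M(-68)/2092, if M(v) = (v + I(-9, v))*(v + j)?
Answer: -20293/47070 ≈ -0.43112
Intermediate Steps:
I(G, H) = G**2
j = -62/45 (j = 62*(-1/45) = -62/45 ≈ -1.3778)
M(v) = (81 + v)*(-62/45 + v) (M(v) = (v + (-9)**2)*(v - 62/45) = (v + 81)*(-62/45 + v) = (81 + v)*(-62/45 + v))
M(-68)/2092 = (-558/5 + (-68)**2 + (3583/45)*(-68))/2092 = (-558/5 + 4624 - 243644/45)*(1/2092) = -40586/45*1/2092 = -20293/47070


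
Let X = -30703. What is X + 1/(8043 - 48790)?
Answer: -1251055142/40747 ≈ -30703.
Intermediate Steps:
X + 1/(8043 - 48790) = -30703 + 1/(8043 - 48790) = -30703 + 1/(-40747) = -30703 - 1/40747 = -1251055142/40747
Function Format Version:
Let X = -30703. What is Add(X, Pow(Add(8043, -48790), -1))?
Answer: Rational(-1251055142, 40747) ≈ -30703.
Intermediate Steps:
Add(X, Pow(Add(8043, -48790), -1)) = Add(-30703, Pow(Add(8043, -48790), -1)) = Add(-30703, Pow(-40747, -1)) = Add(-30703, Rational(-1, 40747)) = Rational(-1251055142, 40747)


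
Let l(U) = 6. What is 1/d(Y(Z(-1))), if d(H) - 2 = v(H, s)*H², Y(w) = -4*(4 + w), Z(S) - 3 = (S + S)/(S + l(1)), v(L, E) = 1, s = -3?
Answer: 25/17474 ≈ 0.0014307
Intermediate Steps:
Z(S) = 3 + 2*S/(6 + S) (Z(S) = 3 + (S + S)/(S + 6) = 3 + (2*S)/(6 + S) = 3 + 2*S/(6 + S))
Y(w) = -16 - 4*w
d(H) = 2 + H² (d(H) = 2 + 1*H² = 2 + H²)
1/d(Y(Z(-1))) = 1/(2 + (-16 - 4*(18 + 5*(-1))/(6 - 1))²) = 1/(2 + (-16 - 4*(18 - 5)/5)²) = 1/(2 + (-16 - 4*13/5)²) = 1/(2 + (-16 - 52/5)²) = 1/(2 + (-132/5)²) = 1/(2 + 17424/25) = 1/(17474/25) = 25/17474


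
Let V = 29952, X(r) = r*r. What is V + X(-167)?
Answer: 57841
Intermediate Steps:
X(r) = r**2
V + X(-167) = 29952 + (-167)**2 = 29952 + 27889 = 57841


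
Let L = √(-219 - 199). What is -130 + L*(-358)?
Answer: -130 - 358*I*√418 ≈ -130.0 - 7319.3*I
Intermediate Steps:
L = I*√418 (L = √(-418) = I*√418 ≈ 20.445*I)
-130 + L*(-358) = -130 + (I*√418)*(-358) = -130 - 358*I*√418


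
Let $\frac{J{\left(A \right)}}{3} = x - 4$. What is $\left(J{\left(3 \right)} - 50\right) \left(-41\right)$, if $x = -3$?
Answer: $2911$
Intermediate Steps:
$J{\left(A \right)} = -21$ ($J{\left(A \right)} = 3 \left(-3 - 4\right) = 3 \left(-7\right) = -21$)
$\left(J{\left(3 \right)} - 50\right) \left(-41\right) = \left(-21 - 50\right) \left(-41\right) = \left(-71\right) \left(-41\right) = 2911$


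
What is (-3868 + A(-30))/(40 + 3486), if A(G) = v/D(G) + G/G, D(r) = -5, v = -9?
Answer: -9663/8815 ≈ -1.0962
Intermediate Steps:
A(G) = 14/5 (A(G) = -9/(-5) + G/G = -9*(-⅕) + 1 = 9/5 + 1 = 14/5)
(-3868 + A(-30))/(40 + 3486) = (-3868 + 14/5)/(40 + 3486) = -19326/5/3526 = -19326/5*1/3526 = -9663/8815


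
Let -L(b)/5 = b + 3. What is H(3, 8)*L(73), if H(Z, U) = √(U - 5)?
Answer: -380*√3 ≈ -658.18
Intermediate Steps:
H(Z, U) = √(-5 + U)
L(b) = -15 - 5*b (L(b) = -5*(b + 3) = -5*(3 + b) = -15 - 5*b)
H(3, 8)*L(73) = √(-5 + 8)*(-15 - 5*73) = √3*(-15 - 365) = √3*(-380) = -380*√3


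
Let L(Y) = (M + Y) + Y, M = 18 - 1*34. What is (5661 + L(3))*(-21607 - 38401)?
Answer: -339105208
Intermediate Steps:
M = -16 (M = 18 - 34 = -16)
L(Y) = -16 + 2*Y (L(Y) = (-16 + Y) + Y = -16 + 2*Y)
(5661 + L(3))*(-21607 - 38401) = (5661 + (-16 + 2*3))*(-21607 - 38401) = (5661 + (-16 + 6))*(-60008) = (5661 - 10)*(-60008) = 5651*(-60008) = -339105208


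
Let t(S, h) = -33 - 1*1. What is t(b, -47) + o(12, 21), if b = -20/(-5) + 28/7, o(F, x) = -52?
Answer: -86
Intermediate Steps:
b = 8 (b = -20*(-1/5) + 28*(1/7) = 4 + 4 = 8)
t(S, h) = -34 (t(S, h) = -33 - 1 = -34)
t(b, -47) + o(12, 21) = -34 - 52 = -86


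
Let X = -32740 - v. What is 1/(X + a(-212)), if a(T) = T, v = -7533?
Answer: -1/25419 ≈ -3.9341e-5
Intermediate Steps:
X = -25207 (X = -32740 - 1*(-7533) = -32740 + 7533 = -25207)
1/(X + a(-212)) = 1/(-25207 - 212) = 1/(-25419) = -1/25419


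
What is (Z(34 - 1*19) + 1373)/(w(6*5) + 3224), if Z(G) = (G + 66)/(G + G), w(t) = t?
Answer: 13757/32540 ≈ 0.42277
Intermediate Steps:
Z(G) = (66 + G)/(2*G) (Z(G) = (66 + G)/((2*G)) = (66 + G)*(1/(2*G)) = (66 + G)/(2*G))
(Z(34 - 1*19) + 1373)/(w(6*5) + 3224) = ((66 + (34 - 1*19))/(2*(34 - 1*19)) + 1373)/(6*5 + 3224) = ((66 + (34 - 19))/(2*(34 - 19)) + 1373)/(30 + 3224) = ((1/2)*(66 + 15)/15 + 1373)/3254 = ((1/2)*(1/15)*81 + 1373)*(1/3254) = (27/10 + 1373)*(1/3254) = (13757/10)*(1/3254) = 13757/32540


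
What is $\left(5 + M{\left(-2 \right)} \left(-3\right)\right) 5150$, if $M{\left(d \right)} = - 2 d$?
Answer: $-36050$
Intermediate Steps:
$\left(5 + M{\left(-2 \right)} \left(-3\right)\right) 5150 = \left(5 + \left(-2\right) \left(-2\right) \left(-3\right)\right) 5150 = \left(5 + 4 \left(-3\right)\right) 5150 = \left(5 - 12\right) 5150 = \left(-7\right) 5150 = -36050$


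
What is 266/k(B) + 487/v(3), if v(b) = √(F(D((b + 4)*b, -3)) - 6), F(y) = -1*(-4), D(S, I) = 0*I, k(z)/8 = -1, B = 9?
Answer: -133/4 - 487*I*√2/2 ≈ -33.25 - 344.36*I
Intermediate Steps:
k(z) = -8 (k(z) = 8*(-1) = -8)
D(S, I) = 0
F(y) = 4
v(b) = I*√2 (v(b) = √(4 - 6) = √(-2) = I*√2)
266/k(B) + 487/v(3) = 266/(-8) + 487/((I*√2)) = 266*(-⅛) + 487*(-I*√2/2) = -133/4 - 487*I*√2/2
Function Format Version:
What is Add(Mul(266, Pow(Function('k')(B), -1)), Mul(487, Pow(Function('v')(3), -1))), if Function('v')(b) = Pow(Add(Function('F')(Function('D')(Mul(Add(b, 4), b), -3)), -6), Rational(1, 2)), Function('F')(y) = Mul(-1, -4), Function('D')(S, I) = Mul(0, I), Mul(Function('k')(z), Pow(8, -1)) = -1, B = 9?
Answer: Add(Rational(-133, 4), Mul(Rational(-487, 2), I, Pow(2, Rational(1, 2)))) ≈ Add(-33.250, Mul(-344.36, I))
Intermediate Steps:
Function('k')(z) = -8 (Function('k')(z) = Mul(8, -1) = -8)
Function('D')(S, I) = 0
Function('F')(y) = 4
Function('v')(b) = Mul(I, Pow(2, Rational(1, 2))) (Function('v')(b) = Pow(Add(4, -6), Rational(1, 2)) = Pow(-2, Rational(1, 2)) = Mul(I, Pow(2, Rational(1, 2))))
Add(Mul(266, Pow(Function('k')(B), -1)), Mul(487, Pow(Function('v')(3), -1))) = Add(Mul(266, Pow(-8, -1)), Mul(487, Pow(Mul(I, Pow(2, Rational(1, 2))), -1))) = Add(Mul(266, Rational(-1, 8)), Mul(487, Mul(Rational(-1, 2), I, Pow(2, Rational(1, 2))))) = Add(Rational(-133, 4), Mul(Rational(-487, 2), I, Pow(2, Rational(1, 2))))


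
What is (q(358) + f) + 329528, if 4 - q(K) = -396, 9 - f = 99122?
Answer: 230815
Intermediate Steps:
f = -99113 (f = 9 - 1*99122 = 9 - 99122 = -99113)
q(K) = 400 (q(K) = 4 - 1*(-396) = 4 + 396 = 400)
(q(358) + f) + 329528 = (400 - 99113) + 329528 = -98713 + 329528 = 230815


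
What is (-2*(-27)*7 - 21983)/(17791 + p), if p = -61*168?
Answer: -21605/7543 ≈ -2.8642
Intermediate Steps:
p = -10248
(-2*(-27)*7 - 21983)/(17791 + p) = (-2*(-27)*7 - 21983)/(17791 - 10248) = (54*7 - 21983)/7543 = (378 - 21983)*(1/7543) = -21605*1/7543 = -21605/7543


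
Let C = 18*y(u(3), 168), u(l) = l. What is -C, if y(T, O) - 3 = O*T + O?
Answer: -12150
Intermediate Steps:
y(T, O) = 3 + O + O*T (y(T, O) = 3 + (O*T + O) = 3 + (O + O*T) = 3 + O + O*T)
C = 12150 (C = 18*(3 + 168 + 168*3) = 18*(3 + 168 + 504) = 18*675 = 12150)
-C = -1*12150 = -12150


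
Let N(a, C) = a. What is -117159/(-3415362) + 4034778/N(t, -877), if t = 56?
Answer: 1148352835045/15938356 ≈ 72050.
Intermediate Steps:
-117159/(-3415362) + 4034778/N(t, -877) = -117159/(-3415362) + 4034778/56 = -117159*(-1/3415362) + 4034778*(1/56) = 39053/1138454 + 2017389/28 = 1148352835045/15938356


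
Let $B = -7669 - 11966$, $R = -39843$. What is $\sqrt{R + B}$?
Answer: $i \sqrt{59478} \approx 243.88 i$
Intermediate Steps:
$B = -19635$
$\sqrt{R + B} = \sqrt{-39843 - 19635} = \sqrt{-59478} = i \sqrt{59478}$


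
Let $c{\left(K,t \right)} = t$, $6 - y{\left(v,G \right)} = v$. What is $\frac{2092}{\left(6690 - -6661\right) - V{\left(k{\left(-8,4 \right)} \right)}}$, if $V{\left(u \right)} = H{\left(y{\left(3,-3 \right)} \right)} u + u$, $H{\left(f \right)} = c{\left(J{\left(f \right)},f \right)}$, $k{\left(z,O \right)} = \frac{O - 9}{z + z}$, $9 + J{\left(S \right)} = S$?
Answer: $\frac{8368}{53399} \approx 0.15671$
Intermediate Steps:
$y{\left(v,G \right)} = 6 - v$
$J{\left(S \right)} = -9 + S$
$k{\left(z,O \right)} = \frac{-9 + O}{2 z}$
$H{\left(f \right)} = f$
$V{\left(u \right)} = 4 u$ ($V{\left(u \right)} = \left(6 - 3\right) u + u = 3 u + u = 4 u$)
$\frac{2092}{\left(6690 - -6661\right) - V{\left(k{\left(-8,4 \right)} \right)}} = \frac{2092}{\left(6690 - -6661\right) - 4 \frac{-9 + 4}{2 \left(-8\right)}} = \frac{2092}{\left(6690 + 6661\right) - 4 \cdot \frac{1}{2} \left(- \frac{1}{8}\right) \left(-5\right)} = \frac{2092}{13351 - 4 \cdot \frac{5}{16}} = \frac{2092}{13351 - \frac{5}{4}} = \frac{2092}{\frac{53399}{4}} = 2092 \cdot \frac{4}{53399} = \frac{8368}{53399}$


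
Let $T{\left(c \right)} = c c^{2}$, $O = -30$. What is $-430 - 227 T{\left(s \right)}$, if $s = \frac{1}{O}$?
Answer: $- \frac{11609773}{27000} \approx -429.99$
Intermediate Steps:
$s = - \frac{1}{30}$ ($s = \frac{1}{-30} = - \frac{1}{30} \approx -0.033333$)
$T{\left(c \right)} = c^{3}$
$-430 - 227 T{\left(s \right)} = -430 - 227 \left(- \frac{1}{30}\right)^{3} = -430 - - \frac{227}{27000} = -430 + \frac{227}{27000} = - \frac{11609773}{27000}$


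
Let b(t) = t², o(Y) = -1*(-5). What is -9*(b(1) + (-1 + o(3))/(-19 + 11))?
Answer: -9/2 ≈ -4.5000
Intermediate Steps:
o(Y) = 5
-9*(b(1) + (-1 + o(3))/(-19 + 11)) = -9*(1² + (-1 + 5)/(-19 + 11)) = -9*(1 + 4/(-8)) = -9*(1 + 4*(-⅛)) = -9*(1 - ½) = -9*½ = -9/2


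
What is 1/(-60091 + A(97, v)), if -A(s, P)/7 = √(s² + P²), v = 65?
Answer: -60091/3610260215 + 7*√13634/3610260215 ≈ -1.6418e-5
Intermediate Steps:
A(s, P) = -7*√(P² + s²) (A(s, P) = -7*√(s² + P²) = -7*√(P² + s²))
1/(-60091 + A(97, v)) = 1/(-60091 - 7*√(65² + 97²)) = 1/(-60091 - 7*√(4225 + 9409)) = 1/(-60091 - 7*√13634)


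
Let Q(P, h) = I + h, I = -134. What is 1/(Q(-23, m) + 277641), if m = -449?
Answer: 1/277058 ≈ 3.6094e-6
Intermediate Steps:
Q(P, h) = -134 + h
1/(Q(-23, m) + 277641) = 1/((-134 - 449) + 277641) = 1/(-583 + 277641) = 1/277058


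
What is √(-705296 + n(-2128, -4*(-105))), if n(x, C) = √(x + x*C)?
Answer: 2*√(-176324 + I*√55993) ≈ 0.56352 + 839.82*I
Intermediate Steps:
n(x, C) = √(x + C*x)
√(-705296 + n(-2128, -4*(-105))) = √(-705296 + √(-2128*(1 - 4*(-105)))) = √(-705296 + √(-2128*(1 + 420))) = √(-705296 + √(-2128*421)) = √(-705296 + √(-895888)) = √(-705296 + 4*I*√55993)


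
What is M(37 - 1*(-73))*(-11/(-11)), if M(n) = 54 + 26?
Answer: 80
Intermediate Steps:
M(n) = 80
M(37 - 1*(-73))*(-11/(-11)) = 80*(-11/(-11)) = 80*(-11*(-1/11)) = 80*1 = 80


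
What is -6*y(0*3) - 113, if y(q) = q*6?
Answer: -113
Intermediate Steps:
y(q) = 6*q
-6*y(0*3) - 113 = -36*0*3 - 113 = -36*0 - 113 = -6*0 - 113 = 0 - 113 = -113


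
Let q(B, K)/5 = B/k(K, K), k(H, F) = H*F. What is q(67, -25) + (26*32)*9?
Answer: 936067/125 ≈ 7488.5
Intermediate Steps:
k(H, F) = F*H
q(B, K) = 5*B/K² (q(B, K) = 5*(B/((K*K))) = 5*(B/(K²)) = 5*(B/K²) = 5*B/K²)
q(67, -25) + (26*32)*9 = 5*67/(-25)² + (26*32)*9 = 5*67*(1/625) + 832*9 = 67/125 + 7488 = 936067/125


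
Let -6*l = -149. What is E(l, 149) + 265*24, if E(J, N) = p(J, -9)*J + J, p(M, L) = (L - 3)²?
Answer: 59765/6 ≈ 9960.8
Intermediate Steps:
l = 149/6 (l = -⅙*(-149) = 149/6 ≈ 24.833)
p(M, L) = (-3 + L)²
E(J, N) = 145*J (E(J, N) = (-3 - 9)²*J + J = (-12)²*J + J = 144*J + J = 145*J)
E(l, 149) + 265*24 = 145*(149/6) + 265*24 = 21605/6 + 6360 = 59765/6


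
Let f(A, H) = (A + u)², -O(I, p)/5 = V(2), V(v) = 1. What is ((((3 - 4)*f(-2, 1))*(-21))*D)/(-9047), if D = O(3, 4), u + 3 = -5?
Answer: 10500/9047 ≈ 1.1606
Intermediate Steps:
u = -8 (u = -3 - 5 = -8)
O(I, p) = -5 (O(I, p) = -5*1 = -5)
f(A, H) = (-8 + A)² (f(A, H) = (A - 8)² = (-8 + A)²)
D = -5
((((3 - 4)*f(-2, 1))*(-21))*D)/(-9047) = ((((3 - 4)*(-8 - 2)²)*(-21))*(-5))/(-9047) = ((-1*(-10)²*(-21))*(-5))*(-1/9047) = ((-1*100*(-21))*(-5))*(-1/9047) = (-100*(-21)*(-5))*(-1/9047) = (2100*(-5))*(-1/9047) = -10500*(-1/9047) = 10500/9047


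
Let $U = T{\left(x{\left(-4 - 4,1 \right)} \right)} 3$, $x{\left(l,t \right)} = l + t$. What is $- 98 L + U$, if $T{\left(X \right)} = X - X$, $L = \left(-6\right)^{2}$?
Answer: $-3528$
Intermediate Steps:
$L = 36$
$T{\left(X \right)} = 0$
$U = 0$ ($U = 0 \cdot 3 = 0$)
$- 98 L + U = \left(-98\right) 36 + 0 = -3528 + 0 = -3528$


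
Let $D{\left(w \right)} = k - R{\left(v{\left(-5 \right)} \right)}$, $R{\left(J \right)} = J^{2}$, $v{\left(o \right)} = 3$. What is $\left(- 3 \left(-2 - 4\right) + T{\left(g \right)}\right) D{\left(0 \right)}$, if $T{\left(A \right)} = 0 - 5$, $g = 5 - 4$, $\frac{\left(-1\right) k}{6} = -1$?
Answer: $-39$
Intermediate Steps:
$k = 6$ ($k = \left(-6\right) \left(-1\right) = 6$)
$g = 1$
$T{\left(A \right)} = -5$
$D{\left(w \right)} = -3$ ($D{\left(w \right)} = 6 - 3^{2} = 6 - 9 = -3$)
$\left(- 3 \left(-2 - 4\right) + T{\left(g \right)}\right) D{\left(0 \right)} = \left(- 3 \left(-2 - 4\right) - 5\right) \left(-3\right) = \left(\left(-3\right) \left(-6\right) - 5\right) \left(-3\right) = \left(18 - 5\right) \left(-3\right) = 13 \left(-3\right) = -39$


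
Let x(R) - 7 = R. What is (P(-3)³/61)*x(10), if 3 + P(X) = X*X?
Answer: 3672/61 ≈ 60.197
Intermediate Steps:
x(R) = 7 + R
P(X) = -3 + X² (P(X) = -3 + X*X = -3 + X²)
(P(-3)³/61)*x(10) = ((-3 + (-3)²)³/61)*(7 + 10) = ((-3 + 9)³*(1/61))*17 = (6³*(1/61))*17 = (216*(1/61))*17 = (216/61)*17 = 3672/61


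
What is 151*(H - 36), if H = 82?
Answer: 6946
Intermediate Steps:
151*(H - 36) = 151*(82 - 36) = 151*46 = 6946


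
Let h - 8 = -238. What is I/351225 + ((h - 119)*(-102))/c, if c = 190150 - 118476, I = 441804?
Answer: 7361461241/4195616775 ≈ 1.7546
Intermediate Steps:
h = -230 (h = 8 - 238 = -230)
c = 71674
I/351225 + ((h - 119)*(-102))/c = 441804/351225 + ((-230 - 119)*(-102))/71674 = 441804*(1/351225) - 349*(-102)*(1/71674) = 147268/117075 + 35598*(1/71674) = 147268/117075 + 17799/35837 = 7361461241/4195616775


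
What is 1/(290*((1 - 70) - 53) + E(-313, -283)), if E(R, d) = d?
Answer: -1/35663 ≈ -2.8040e-5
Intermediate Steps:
1/(290*((1 - 70) - 53) + E(-313, -283)) = 1/(290*((1 - 70) - 53) - 283) = 1/(290*(-69 - 53) - 283) = 1/(290*(-122) - 283) = 1/(-35380 - 283) = 1/(-35663) = -1/35663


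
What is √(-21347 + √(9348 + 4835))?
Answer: √(-21347 + √14183) ≈ 145.7*I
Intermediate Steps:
√(-21347 + √(9348 + 4835)) = √(-21347 + √14183)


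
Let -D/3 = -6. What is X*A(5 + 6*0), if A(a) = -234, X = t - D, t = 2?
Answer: 3744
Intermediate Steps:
D = 18 (D = -3*(-6) = 18)
X = -16 (X = 2 - 1*18 = 2 - 18 = -16)
X*A(5 + 6*0) = -16*(-234) = 3744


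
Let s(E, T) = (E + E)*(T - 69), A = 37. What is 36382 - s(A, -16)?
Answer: 42672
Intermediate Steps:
s(E, T) = 2*E*(-69 + T) (s(E, T) = (2*E)*(-69 + T) = 2*E*(-69 + T))
36382 - s(A, -16) = 36382 - 2*37*(-69 - 16) = 36382 - 2*37*(-85) = 36382 - 1*(-6290) = 36382 + 6290 = 42672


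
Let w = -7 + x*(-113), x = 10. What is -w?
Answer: 1137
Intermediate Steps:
w = -1137 (w = -7 + 10*(-113) = -7 - 1130 = -1137)
-w = -1*(-1137) = 1137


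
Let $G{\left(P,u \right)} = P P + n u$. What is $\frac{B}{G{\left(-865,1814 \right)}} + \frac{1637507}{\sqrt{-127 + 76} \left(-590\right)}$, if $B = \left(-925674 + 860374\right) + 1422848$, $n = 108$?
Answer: $\frac{1357548}{944137} + \frac{1637507 i \sqrt{51}}{30090} \approx 1.4379 + 388.64 i$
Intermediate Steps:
$B = 1357548$ ($B = -65300 + 1422848 = 1357548$)
$G{\left(P,u \right)} = P^{2} + 108 u$ ($G{\left(P,u \right)} = P P + 108 u = P^{2} + 108 u$)
$\frac{B}{G{\left(-865,1814 \right)}} + \frac{1637507}{\sqrt{-127 + 76} \left(-590\right)} = \frac{1357548}{\left(-865\right)^{2} + 108 \cdot 1814} + \frac{1637507}{\sqrt{-127 + 76} \left(-590\right)} = \frac{1357548}{748225 + 195912} + \frac{1637507}{\sqrt{-51} \left(-590\right)} = \frac{1357548}{944137} + \frac{1637507}{i \sqrt{51} \left(-590\right)} = 1357548 \cdot \frac{1}{944137} + \frac{1637507}{\left(-590\right) i \sqrt{51}} = \frac{1357548}{944137} + 1637507 \frac{i \sqrt{51}}{30090} = \frac{1357548}{944137} + \frac{1637507 i \sqrt{51}}{30090}$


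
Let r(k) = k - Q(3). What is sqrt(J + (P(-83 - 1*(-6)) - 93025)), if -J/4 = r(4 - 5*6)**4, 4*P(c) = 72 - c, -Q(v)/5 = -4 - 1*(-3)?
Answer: 3*I*sqrt(1683143)/2 ≈ 1946.0*I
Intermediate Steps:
Q(v) = 5 (Q(v) = -5*(-4 - 1*(-3)) = -5*(-4 + 3) = -5*(-1) = 5)
r(k) = -5 + k (r(k) = k - 1*5 = k - 5 = -5 + k)
P(c) = 18 - c/4 (P(c) = (72 - c)/4 = 18 - c/4)
J = -3694084 (J = -4*(-5 + (4 - 5*6))**4 = -4*(-5 + (4 - 30))**4 = -4*(-5 - 26)**4 = -4*(-31)**4 = -4*923521 = -3694084)
sqrt(J + (P(-83 - 1*(-6)) - 93025)) = sqrt(-3694084 + ((18 - (-83 - 1*(-6))/4) - 93025)) = sqrt(-3694084 + ((18 - (-83 + 6)/4) - 93025)) = sqrt(-3694084 + ((18 - 1/4*(-77)) - 93025)) = sqrt(-3694084 + ((18 + 77/4) - 93025)) = sqrt(-3694084 + (149/4 - 93025)) = sqrt(-3694084 - 371951/4) = sqrt(-15148287/4) = 3*I*sqrt(1683143)/2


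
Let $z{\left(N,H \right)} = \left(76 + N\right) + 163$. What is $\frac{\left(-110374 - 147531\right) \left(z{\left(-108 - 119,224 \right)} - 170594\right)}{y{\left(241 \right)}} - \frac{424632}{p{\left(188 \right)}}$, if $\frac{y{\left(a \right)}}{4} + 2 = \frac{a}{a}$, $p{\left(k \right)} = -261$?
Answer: $- \frac{1913736572797}{174} \approx -1.0998 \cdot 10^{10}$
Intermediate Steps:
$z{\left(N,H \right)} = 239 + N$
$y{\left(a \right)} = -4$ ($y{\left(a \right)} = -8 + 4 \frac{a}{a} = -8 + 4 \cdot 1 = -8 + 4 = -4$)
$\frac{\left(-110374 - 147531\right) \left(z{\left(-108 - 119,224 \right)} - 170594\right)}{y{\left(241 \right)}} - \frac{424632}{p{\left(188 \right)}} = \frac{\left(-110374 - 147531\right) \left(\left(239 - 227\right) - 170594\right)}{-4} - \frac{424632}{-261} = - 257905 \left(\left(239 - 227\right) - 170594\right) \left(- \frac{1}{4}\right) - - \frac{141544}{87} = - 257905 \left(\left(239 - 227\right) - 170594\right) \left(- \frac{1}{4}\right) + \frac{141544}{87} = - 257905 \left(12 - 170594\right) \left(- \frac{1}{4}\right) + \frac{141544}{87} = \left(-257905\right) \left(-170582\right) \left(- \frac{1}{4}\right) + \frac{141544}{87} = 43993950710 \left(- \frac{1}{4}\right) + \frac{141544}{87} = - \frac{21996975355}{2} + \frac{141544}{87} = - \frac{1913736572797}{174}$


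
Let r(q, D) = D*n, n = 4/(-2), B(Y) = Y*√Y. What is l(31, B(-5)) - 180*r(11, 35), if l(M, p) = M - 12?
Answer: 12619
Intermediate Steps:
B(Y) = Y^(3/2)
l(M, p) = -12 + M
n = -2 (n = 4*(-½) = -2)
r(q, D) = -2*D (r(q, D) = D*(-2) = -2*D)
l(31, B(-5)) - 180*r(11, 35) = (-12 + 31) - (-360)*35 = 19 - 180*(-70) = 19 + 12600 = 12619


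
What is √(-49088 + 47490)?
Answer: I*√1598 ≈ 39.975*I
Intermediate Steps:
√(-49088 + 47490) = √(-1598) = I*√1598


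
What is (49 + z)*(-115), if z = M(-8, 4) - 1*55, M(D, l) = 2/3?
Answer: 1840/3 ≈ 613.33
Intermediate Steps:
M(D, l) = 2/3 (M(D, l) = 2*(1/3) = 2/3)
z = -163/3 (z = 2/3 - 1*55 = 2/3 - 55 = -163/3 ≈ -54.333)
(49 + z)*(-115) = (49 - 163/3)*(-115) = -16/3*(-115) = 1840/3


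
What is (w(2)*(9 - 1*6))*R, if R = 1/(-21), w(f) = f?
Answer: -2/7 ≈ -0.28571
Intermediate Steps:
R = -1/21 ≈ -0.047619
(w(2)*(9 - 1*6))*R = (2*(9 - 1*6))*(-1/21) = (2*(9 - 6))*(-1/21) = (2*3)*(-1/21) = 6*(-1/21) = -2/7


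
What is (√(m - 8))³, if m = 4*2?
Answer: 0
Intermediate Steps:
m = 8
(√(m - 8))³ = (√(8 - 8))³ = (√0)³ = 0³ = 0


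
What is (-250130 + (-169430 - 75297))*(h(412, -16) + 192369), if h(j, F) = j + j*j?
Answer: -179398033925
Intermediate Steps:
h(j, F) = j + j²
(-250130 + (-169430 - 75297))*(h(412, -16) + 192369) = (-250130 + (-169430 - 75297))*(412*(1 + 412) + 192369) = (-250130 - 244727)*(412*413 + 192369) = -494857*(170156 + 192369) = -494857*362525 = -179398033925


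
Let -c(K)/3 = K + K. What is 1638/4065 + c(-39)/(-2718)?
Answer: 64831/204605 ≈ 0.31686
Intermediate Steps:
c(K) = -6*K (c(K) = -3*(K + K) = -6*K)
1638/4065 + c(-39)/(-2718) = 1638/4065 - 6*(-39)/(-2718) = 1638*(1/4065) + 234*(-1/2718) = 546/1355 - 13/151 = 64831/204605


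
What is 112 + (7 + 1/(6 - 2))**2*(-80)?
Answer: -4093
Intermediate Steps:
112 + (7 + 1/(6 - 2))**2*(-80) = 112 + (7 + 1/4)**2*(-80) = 112 + (29/4)**2*(-80) = 112 + (841/16)*(-80) = 112 - 4205 = -4093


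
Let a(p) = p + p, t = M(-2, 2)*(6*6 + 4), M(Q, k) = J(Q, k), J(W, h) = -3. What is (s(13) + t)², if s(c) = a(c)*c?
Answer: 47524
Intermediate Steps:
M(Q, k) = -3
t = -120 (t = -3*(6*6 + 4) = -3*(36 + 4) = -3*40 = -120)
a(p) = 2*p
s(c) = 2*c² (s(c) = (2*c)*c = 2*c²)
(s(13) + t)² = (2*13² - 120)² = (2*169 - 120)² = (338 - 120)² = 218² = 47524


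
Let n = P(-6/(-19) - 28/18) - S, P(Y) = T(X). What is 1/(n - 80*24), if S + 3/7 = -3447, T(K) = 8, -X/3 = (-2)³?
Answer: 7/10748 ≈ 0.00065128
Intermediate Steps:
X = 24 (X = -3*(-2)³ = -3*(-8) = 24)
P(Y) = 8
S = -24132/7 (S = -3/7 - 3447 = -24132/7 ≈ -3447.4)
n = 24188/7 (n = 8 - 1*(-24132/7) = 8 + 24132/7 = 24188/7 ≈ 3455.4)
1/(n - 80*24) = 1/(24188/7 - 80*24) = 1/(24188/7 - 1920) = 1/(10748/7) = 7/10748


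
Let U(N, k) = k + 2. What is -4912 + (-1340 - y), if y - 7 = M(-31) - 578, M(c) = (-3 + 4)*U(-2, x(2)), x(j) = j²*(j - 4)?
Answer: -5675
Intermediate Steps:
x(j) = j²*(-4 + j)
U(N, k) = 2 + k
M(c) = -6 (M(c) = (-3 + 4)*(2 + 2²*(-4 + 2)) = 1*(2 + 4*(-2)) = 1*(2 - 8) = 1*(-6) = -6)
y = -577 (y = 7 + (-6 - 578) = 7 - 584 = -577)
-4912 + (-1340 - y) = -4912 + (-1340 - 1*(-577)) = -4912 + (-1340 + 577) = -4912 - 763 = -5675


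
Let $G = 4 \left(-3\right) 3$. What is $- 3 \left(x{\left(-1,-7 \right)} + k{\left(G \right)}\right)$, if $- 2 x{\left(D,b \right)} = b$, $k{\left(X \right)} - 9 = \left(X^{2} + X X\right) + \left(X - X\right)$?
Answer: $- \frac{15627}{2} \approx -7813.5$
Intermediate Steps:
$G = -36$ ($G = \left(-12\right) 3 = -36$)
$k{\left(X \right)} = 9 + 2 X^{2}$ ($k{\left(X \right)} = 9 + \left(\left(X^{2} + X X\right) + \left(X - X\right)\right) = 9 + \left(\left(X^{2} + X^{2}\right) + 0\right) = 9 + \left(2 X^{2} + 0\right) = 9 + 2 X^{2}$)
$x{\left(D,b \right)} = - \frac{b}{2}$
$- 3 \left(x{\left(-1,-7 \right)} + k{\left(G \right)}\right) = - 3 \left(\left(- \frac{1}{2}\right) \left(-7\right) + \left(9 + 2 \left(-36\right)^{2}\right)\right) = - 3 \left(\frac{7}{2} + \left(9 + 2 \cdot 1296\right)\right) = - 3 \left(\frac{7}{2} + \left(9 + 2592\right)\right) = - 3 \left(\frac{7}{2} + 2601\right) = \left(-3\right) \frac{5209}{2} = - \frac{15627}{2}$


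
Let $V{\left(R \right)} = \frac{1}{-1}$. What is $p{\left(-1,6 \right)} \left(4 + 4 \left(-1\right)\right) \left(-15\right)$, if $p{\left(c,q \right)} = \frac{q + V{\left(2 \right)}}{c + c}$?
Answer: $0$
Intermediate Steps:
$V{\left(R \right)} = -1$
$p{\left(c,q \right)} = \frac{-1 + q}{2 c}$ ($p{\left(c,q \right)} = \frac{q - 1}{c + c} = \frac{-1 + q}{2 c}$)
$p{\left(-1,6 \right)} \left(4 + 4 \left(-1\right)\right) \left(-15\right) = \frac{-1 + 6}{2 \left(-1\right)} \left(4 + 4 \left(-1\right)\right) \left(-15\right) = \frac{1}{2} \left(-1\right) 5 \left(4 - 4\right) \left(-15\right) = \left(- \frac{5}{2}\right) 0 \left(-15\right) = 0 \left(-15\right) = 0$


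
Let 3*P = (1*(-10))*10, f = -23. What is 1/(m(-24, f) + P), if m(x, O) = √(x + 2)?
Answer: -150/5099 - 9*I*√22/10198 ≈ -0.029418 - 0.0041394*I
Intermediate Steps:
P = -100/3 (P = ((1*(-10))*10)/3 = (-10*10)/3 = (⅓)*(-100) = -100/3 ≈ -33.333)
m(x, O) = √(2 + x)
1/(m(-24, f) + P) = 1/(√(2 - 24) - 100/3) = 1/(√(-22) - 100/3) = 1/(I*√22 - 100/3) = 1/(-100/3 + I*√22)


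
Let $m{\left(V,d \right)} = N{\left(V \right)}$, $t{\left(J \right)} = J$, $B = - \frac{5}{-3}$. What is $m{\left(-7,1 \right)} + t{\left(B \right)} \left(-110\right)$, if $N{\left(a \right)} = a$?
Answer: $- \frac{571}{3} \approx -190.33$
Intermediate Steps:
$B = \frac{5}{3}$ ($B = \left(-5\right) \left(- \frac{1}{3}\right) = \frac{5}{3} \approx 1.6667$)
$m{\left(V,d \right)} = V$
$m{\left(-7,1 \right)} + t{\left(B \right)} \left(-110\right) = -7 + \frac{5}{3} \left(-110\right) = -7 - \frac{550}{3} = - \frac{571}{3}$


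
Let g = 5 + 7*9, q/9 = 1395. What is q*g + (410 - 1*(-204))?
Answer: 854354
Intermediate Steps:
q = 12555 (q = 9*1395 = 12555)
g = 68 (g = 5 + 63 = 68)
q*g + (410 - 1*(-204)) = 12555*68 + (410 - 1*(-204)) = 853740 + (410 + 204) = 853740 + 614 = 854354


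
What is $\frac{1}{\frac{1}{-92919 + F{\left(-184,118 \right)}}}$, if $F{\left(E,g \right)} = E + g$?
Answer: $-92985$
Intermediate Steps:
$\frac{1}{\frac{1}{-92919 + F{\left(-184,118 \right)}}} = \frac{1}{\frac{1}{-92919 + \left(-184 + 118\right)}} = \frac{1}{\frac{1}{-92919 - 66}} = \frac{1}{\frac{1}{-92985}} = \frac{1}{- \frac{1}{92985}} = -92985$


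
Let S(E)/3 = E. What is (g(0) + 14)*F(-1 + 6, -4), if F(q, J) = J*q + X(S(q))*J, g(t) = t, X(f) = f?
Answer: -1120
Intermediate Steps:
S(E) = 3*E
F(q, J) = 4*J*q (F(q, J) = J*q + (3*q)*J = J*q + 3*J*q = 4*J*q)
(g(0) + 14)*F(-1 + 6, -4) = (0 + 14)*(4*(-4)*(-1 + 6)) = 14*(4*(-4)*5) = 14*(-80) = -1120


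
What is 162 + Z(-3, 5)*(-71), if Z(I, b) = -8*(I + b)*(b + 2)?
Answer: 8114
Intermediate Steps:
Z(I, b) = -8*(2 + b)*(I + b) (Z(I, b) = -8*(I + b)*(2 + b) = -8*(2 + b)*(I + b))
162 + Z(-3, 5)*(-71) = 162 + (-16*(-3) - 16*5 - 8*5² - 8*(-3)*5)*(-71) = 162 + (48 - 80 - 8*25 + 120)*(-71) = 162 + (48 - 80 - 200 + 120)*(-71) = 162 - 112*(-71) = 162 + 7952 = 8114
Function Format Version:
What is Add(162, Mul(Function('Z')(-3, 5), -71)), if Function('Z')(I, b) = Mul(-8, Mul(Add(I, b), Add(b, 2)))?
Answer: 8114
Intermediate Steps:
Function('Z')(I, b) = Mul(-8, Add(2, b), Add(I, b)) (Function('Z')(I, b) = Mul(-8, Mul(Add(I, b), Add(2, b))) = Mul(-8, Mul(Add(2, b), Add(I, b))) = Mul(-8, Add(2, b), Add(I, b)))
Add(162, Mul(Function('Z')(-3, 5), -71)) = Add(162, Mul(Add(Mul(-16, -3), Mul(-16, 5), Mul(-8, Pow(5, 2)), Mul(-8, -3, 5)), -71)) = Add(162, Mul(Add(48, -80, Mul(-8, 25), 120), -71)) = Add(162, Mul(Add(48, -80, -200, 120), -71)) = Add(162, Mul(-112, -71)) = Add(162, 7952) = 8114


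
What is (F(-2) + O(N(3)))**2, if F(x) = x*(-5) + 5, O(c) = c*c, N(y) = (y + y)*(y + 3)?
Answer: 1718721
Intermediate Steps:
N(y) = 2*y*(3 + y) (N(y) = (2*y)*(3 + y) = 2*y*(3 + y))
O(c) = c**2
F(x) = 5 - 5*x (F(x) = -5*x + 5 = 5 - 5*x)
(F(-2) + O(N(3)))**2 = ((5 - 5*(-2)) + (2*3*(3 + 3))**2)**2 = ((5 + 10) + (2*3*6)**2)**2 = (15 + 36**2)**2 = (15 + 1296)**2 = 1311**2 = 1718721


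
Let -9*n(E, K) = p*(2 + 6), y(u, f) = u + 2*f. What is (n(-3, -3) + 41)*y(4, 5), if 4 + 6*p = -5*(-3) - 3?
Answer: 15050/27 ≈ 557.41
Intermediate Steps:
p = 4/3 (p = -2/3 + (-5*(-3) - 3)/6 = -2/3 + (15 - 3)/6 = -2/3 + (1/6)*12 = -2/3 + 2 = 4/3 ≈ 1.3333)
n(E, K) = -32/27 (n(E, K) = -4*(2 + 6)/27 = -4*8/27 = -1/9*32/3 = -32/27)
(n(-3, -3) + 41)*y(4, 5) = (-32/27 + 41)*(4 + 2*5) = 1075*(4 + 10)/27 = (1075/27)*14 = 15050/27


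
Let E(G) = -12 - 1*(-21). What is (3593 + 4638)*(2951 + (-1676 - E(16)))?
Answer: 10420446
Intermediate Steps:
E(G) = 9 (E(G) = -12 + 21 = 9)
(3593 + 4638)*(2951 + (-1676 - E(16))) = (3593 + 4638)*(2951 + (-1676 - 1*9)) = 8231*(2951 + (-1676 - 9)) = 8231*(2951 - 1685) = 8231*1266 = 10420446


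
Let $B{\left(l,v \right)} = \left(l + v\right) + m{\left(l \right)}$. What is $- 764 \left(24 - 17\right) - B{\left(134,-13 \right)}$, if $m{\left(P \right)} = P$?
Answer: $-5603$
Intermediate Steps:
$B{\left(l,v \right)} = v + 2 l$ ($B{\left(l,v \right)} = \left(l + v\right) + l = v + 2 l$)
$- 764 \left(24 - 17\right) - B{\left(134,-13 \right)} = - 764 \left(24 - 17\right) - \left(-13 + 2 \cdot 134\right) = \left(-764\right) 7 - \left(-13 + 268\right) = -5348 - 255 = -5603$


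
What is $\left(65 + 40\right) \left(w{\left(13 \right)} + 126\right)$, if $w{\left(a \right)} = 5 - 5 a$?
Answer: $6930$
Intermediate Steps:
$w{\left(a \right)} = 5 - 5 a$
$\left(65 + 40\right) \left(w{\left(13 \right)} + 126\right) = \left(65 + 40\right) \left(\left(5 - 65\right) + 126\right) = 105 \left(\left(5 - 65\right) + 126\right) = 105 \left(-60 + 126\right) = 105 \cdot 66 = 6930$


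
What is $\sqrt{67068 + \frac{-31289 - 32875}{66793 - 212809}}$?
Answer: $\frac{\sqrt{1632177542}}{156} \approx 258.98$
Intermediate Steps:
$\sqrt{67068 + \frac{-31289 - 32875}{66793 - 212809}} = \sqrt{67068 - \frac{64164}{-146016}} = \sqrt{67068 - - \frac{5347}{12168}} = \sqrt{67068 + \frac{5347}{12168}} = \sqrt{\frac{816088771}{12168}} = \frac{\sqrt{1632177542}}{156}$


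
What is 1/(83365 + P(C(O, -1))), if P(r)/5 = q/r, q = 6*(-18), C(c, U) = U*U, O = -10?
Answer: 1/82825 ≈ 1.2074e-5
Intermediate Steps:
C(c, U) = U²
q = -108
P(r) = -540/r (P(r) = 5*(-108/r) = -540/r)
1/(83365 + P(C(O, -1))) = 1/(83365 - 540/((-1)²)) = 1/(83365 - 540/1) = 1/(83365 - 540*1) = 1/(83365 - 540) = 1/82825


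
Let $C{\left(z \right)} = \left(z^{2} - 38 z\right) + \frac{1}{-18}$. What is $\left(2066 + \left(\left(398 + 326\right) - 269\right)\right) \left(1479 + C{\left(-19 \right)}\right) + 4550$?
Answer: $\frac{116337815}{18} \approx 6.4632 \cdot 10^{6}$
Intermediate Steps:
$C{\left(z \right)} = - \frac{1}{18} + z^{2} - 38 z$ ($C{\left(z \right)} = \left(z^{2} - 38 z\right) - \frac{1}{18} = - \frac{1}{18} + z^{2} - 38 z$)
$\left(2066 + \left(\left(398 + 326\right) - 269\right)\right) \left(1479 + C{\left(-19 \right)}\right) + 4550 = \left(2066 + \left(\left(398 + 326\right) - 269\right)\right) \left(1479 - \left(- \frac{12995}{18} - 361\right)\right) + 4550 = \left(2066 + \left(724 - 269\right)\right) \left(1479 + \left(- \frac{1}{18} + 361 + 722\right)\right) + 4550 = \left(2066 + 455\right) \left(1479 + \frac{19493}{18}\right) + 4550 = 2521 \cdot \frac{46115}{18} + 4550 = \frac{116255915}{18} + 4550 = \frac{116337815}{18}$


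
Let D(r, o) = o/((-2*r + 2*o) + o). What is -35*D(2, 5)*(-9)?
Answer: 1575/11 ≈ 143.18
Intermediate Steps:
D(r, o) = o/(-2*r + 3*o)
-35*D(2, 5)*(-9) = -175/(-2*2 + 3*5)*(-9) = -175/(-4 + 15)*(-9) = -175/11*(-9) = 1575/11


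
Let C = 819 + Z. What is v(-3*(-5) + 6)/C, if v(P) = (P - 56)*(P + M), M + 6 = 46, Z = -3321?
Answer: 2135/2502 ≈ 0.85332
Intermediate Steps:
M = 40 (M = -6 + 46 = 40)
v(P) = (-56 + P)*(40 + P) (v(P) = (P - 56)*(P + 40) = (-56 + P)*(40 + P))
C = -2502 (C = 819 - 3321 = -2502)
v(-3*(-5) + 6)/C = (-2240 + (-3*(-5) + 6)² - 16*(-3*(-5) + 6))/(-2502) = (-2240 + (15 + 6)² - 16*(15 + 6))*(-1/2502) = (-2240 + 21² - 16*21)*(-1/2502) = (-2240 + 441 - 336)*(-1/2502) = -2135*(-1/2502) = 2135/2502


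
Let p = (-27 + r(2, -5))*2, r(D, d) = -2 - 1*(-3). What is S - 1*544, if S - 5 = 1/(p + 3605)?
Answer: -1915066/3553 ≈ -539.00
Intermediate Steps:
r(D, d) = 1 (r(D, d) = -2 + 3 = 1)
p = -52 (p = (-27 + 1)*2 = -26*2 = -52)
S = 17766/3553 (S = 5 + 1/(-52 + 3605) = 5 + 1/3553 = 17766/3553 ≈ 5.0003)
S - 1*544 = 17766/3553 - 1*544 = 17766/3553 - 544 = -1915066/3553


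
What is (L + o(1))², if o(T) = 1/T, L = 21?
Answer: 484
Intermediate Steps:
(L + o(1))² = (21 + 1/1)² = (21 + 1)² = 22² = 484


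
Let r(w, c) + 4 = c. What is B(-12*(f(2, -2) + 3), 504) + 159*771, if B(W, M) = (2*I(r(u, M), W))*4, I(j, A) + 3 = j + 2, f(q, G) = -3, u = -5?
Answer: 126581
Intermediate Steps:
r(w, c) = -4 + c
I(j, A) = -1 + j (I(j, A) = -3 + (j + 2) = -3 + (2 + j) = -1 + j)
B(W, M) = -40 + 8*M (B(W, M) = (2*(-1 + (-4 + M)))*4 = (2*(-5 + M))*4 = (-10 + 2*M)*4 = -40 + 8*M)
B(-12*(f(2, -2) + 3), 504) + 159*771 = (-40 + 8*504) + 159*771 = (-40 + 4032) + 122589 = 3992 + 122589 = 126581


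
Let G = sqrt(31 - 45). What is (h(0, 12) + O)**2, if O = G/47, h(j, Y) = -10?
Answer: (470 - I*sqrt(14))**2/2209 ≈ 99.994 - 1.5922*I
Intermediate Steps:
G = I*sqrt(14) (G = sqrt(-14) = I*sqrt(14) ≈ 3.7417*I)
O = I*sqrt(14)/47 (O = (I*sqrt(14))/47 = (I*sqrt(14))*(1/47) = I*sqrt(14)/47 ≈ 0.07961*I)
(h(0, 12) + O)**2 = (-10 + I*sqrt(14)/47)**2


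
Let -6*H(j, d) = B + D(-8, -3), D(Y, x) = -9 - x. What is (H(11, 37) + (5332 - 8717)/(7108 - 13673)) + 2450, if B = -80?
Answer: 9709040/3939 ≈ 2464.8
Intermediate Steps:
H(j, d) = 43/3 (H(j, d) = -(-80 + (-9 - 1*(-3)))/6 = -(-80 + (-9 + 3))/6 = -(-80 - 6)/6 = -⅙*(-86) = 43/3)
(H(11, 37) + (5332 - 8717)/(7108 - 13673)) + 2450 = (43/3 + (5332 - 8717)/(7108 - 13673)) + 2450 = (43/3 - 3385/(-6565)) + 2450 = (43/3 - 3385*(-1/6565)) + 2450 = (43/3 + 677/1313) + 2450 = 58490/3939 + 2450 = 9709040/3939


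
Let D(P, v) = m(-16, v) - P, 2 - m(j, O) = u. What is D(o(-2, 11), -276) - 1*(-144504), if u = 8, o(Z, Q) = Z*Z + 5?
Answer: 144489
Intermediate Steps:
o(Z, Q) = 5 + Z² (o(Z, Q) = Z² + 5 = 5 + Z²)
m(j, O) = -6 (m(j, O) = 2 - 1*8 = 2 - 8 = -6)
D(P, v) = -6 - P
D(o(-2, 11), -276) - 1*(-144504) = (-6 - (5 + (-2)²)) - 1*(-144504) = (-6 - (5 + 4)) + 144504 = (-6 - 1*9) + 144504 = (-6 - 9) + 144504 = -15 + 144504 = 144489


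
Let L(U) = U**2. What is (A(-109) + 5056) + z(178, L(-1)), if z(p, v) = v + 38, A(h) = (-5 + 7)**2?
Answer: 5099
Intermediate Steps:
A(h) = 4 (A(h) = 2**2 = 4)
z(p, v) = 38 + v
(A(-109) + 5056) + z(178, L(-1)) = (4 + 5056) + (38 + (-1)**2) = 5060 + (38 + 1) = 5060 + 39 = 5099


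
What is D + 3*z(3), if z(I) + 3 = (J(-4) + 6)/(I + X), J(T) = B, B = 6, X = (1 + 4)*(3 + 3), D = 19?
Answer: 122/11 ≈ 11.091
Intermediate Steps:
X = 30 (X = 5*6 = 30)
J(T) = 6
z(I) = -3 + 12/(30 + I) (z(I) = -3 + (6 + 6)/(I + 30) = -3 + 12/(30 + I))
D + 3*z(3) = 19 + 3*(3*(-26 - 1*3)/(30 + 3)) = 19 + 3*(3*(-26 - 3)/33) = 19 + 3*(3*(1/33)*(-29)) = 19 + 3*(-29/11) = 19 - 87/11 = 122/11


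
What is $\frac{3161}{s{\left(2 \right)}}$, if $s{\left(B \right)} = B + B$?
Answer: $\frac{3161}{4} \approx 790.25$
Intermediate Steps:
$s{\left(B \right)} = 2 B$
$\frac{3161}{s{\left(2 \right)}} = \frac{3161}{2 \cdot 2} = \frac{3161}{4}$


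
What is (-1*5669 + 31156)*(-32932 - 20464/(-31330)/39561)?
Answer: -520157045782311476/619723065 ≈ -8.3934e+8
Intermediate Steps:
(-1*5669 + 31156)*(-32932 - 20464/(-31330)/39561) = (-5669 + 31156)*(-32932 - 20464*(-1/31330)*(1/39561)) = 25487*(-32932 + (10232/15665)*(1/39561)) = 25487*(-32932 + 10232/619723065) = 25487*(-20408719966348/619723065) = -520157045782311476/619723065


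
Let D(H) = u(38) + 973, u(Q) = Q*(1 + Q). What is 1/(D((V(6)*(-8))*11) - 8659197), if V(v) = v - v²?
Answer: -1/8656742 ≈ -1.1552e-7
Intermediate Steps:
D(H) = 2455 (D(H) = 38*(1 + 38) + 973 = 38*39 + 973 = 1482 + 973 = 2455)
1/(D((V(6)*(-8))*11) - 8659197) = 1/(2455 - 8659197) = 1/(-8656742) = -1/8656742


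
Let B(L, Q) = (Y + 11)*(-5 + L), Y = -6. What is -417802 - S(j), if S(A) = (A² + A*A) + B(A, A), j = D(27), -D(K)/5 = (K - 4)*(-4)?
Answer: -843277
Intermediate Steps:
B(L, Q) = -25 + 5*L (B(L, Q) = (-6 + 11)*(-5 + L) = 5*(-5 + L) = -25 + 5*L)
D(K) = -80 + 20*K (D(K) = -5*(K - 4)*(-4) = -5*(-4 + K)*(-4) = -5*(16 - 4*K) = -80 + 20*K)
j = 460 (j = -80 + 20*27 = -80 + 540 = 460)
S(A) = -25 + 2*A² + 5*A (S(A) = (A² + A*A) + (-25 + 5*A) = (A² + A²) + (-25 + 5*A) = 2*A² + (-25 + 5*A) = -25 + 2*A² + 5*A)
-417802 - S(j) = -417802 - (-25 + 2*460² + 5*460) = -417802 - (-25 + 2*211600 + 2300) = -417802 - (-25 + 423200 + 2300) = -417802 - 1*425475 = -417802 - 425475 = -843277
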